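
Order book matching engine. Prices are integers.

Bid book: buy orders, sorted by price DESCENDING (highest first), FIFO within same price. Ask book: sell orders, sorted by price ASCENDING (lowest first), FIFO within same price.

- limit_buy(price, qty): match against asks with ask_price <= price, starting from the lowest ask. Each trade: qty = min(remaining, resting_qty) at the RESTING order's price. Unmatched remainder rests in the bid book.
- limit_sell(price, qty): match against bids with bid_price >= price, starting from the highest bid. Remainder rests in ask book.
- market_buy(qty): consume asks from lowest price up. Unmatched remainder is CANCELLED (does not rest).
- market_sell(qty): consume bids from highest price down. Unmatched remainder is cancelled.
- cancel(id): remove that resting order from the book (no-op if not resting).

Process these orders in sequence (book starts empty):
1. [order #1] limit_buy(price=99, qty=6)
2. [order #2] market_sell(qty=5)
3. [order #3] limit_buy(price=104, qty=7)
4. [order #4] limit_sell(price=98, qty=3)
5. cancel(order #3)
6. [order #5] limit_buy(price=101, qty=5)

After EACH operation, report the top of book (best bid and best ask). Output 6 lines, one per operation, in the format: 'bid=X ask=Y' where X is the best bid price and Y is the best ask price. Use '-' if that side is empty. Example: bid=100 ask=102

After op 1 [order #1] limit_buy(price=99, qty=6): fills=none; bids=[#1:6@99] asks=[-]
After op 2 [order #2] market_sell(qty=5): fills=#1x#2:5@99; bids=[#1:1@99] asks=[-]
After op 3 [order #3] limit_buy(price=104, qty=7): fills=none; bids=[#3:7@104 #1:1@99] asks=[-]
After op 4 [order #4] limit_sell(price=98, qty=3): fills=#3x#4:3@104; bids=[#3:4@104 #1:1@99] asks=[-]
After op 5 cancel(order #3): fills=none; bids=[#1:1@99] asks=[-]
After op 6 [order #5] limit_buy(price=101, qty=5): fills=none; bids=[#5:5@101 #1:1@99] asks=[-]

Answer: bid=99 ask=-
bid=99 ask=-
bid=104 ask=-
bid=104 ask=-
bid=99 ask=-
bid=101 ask=-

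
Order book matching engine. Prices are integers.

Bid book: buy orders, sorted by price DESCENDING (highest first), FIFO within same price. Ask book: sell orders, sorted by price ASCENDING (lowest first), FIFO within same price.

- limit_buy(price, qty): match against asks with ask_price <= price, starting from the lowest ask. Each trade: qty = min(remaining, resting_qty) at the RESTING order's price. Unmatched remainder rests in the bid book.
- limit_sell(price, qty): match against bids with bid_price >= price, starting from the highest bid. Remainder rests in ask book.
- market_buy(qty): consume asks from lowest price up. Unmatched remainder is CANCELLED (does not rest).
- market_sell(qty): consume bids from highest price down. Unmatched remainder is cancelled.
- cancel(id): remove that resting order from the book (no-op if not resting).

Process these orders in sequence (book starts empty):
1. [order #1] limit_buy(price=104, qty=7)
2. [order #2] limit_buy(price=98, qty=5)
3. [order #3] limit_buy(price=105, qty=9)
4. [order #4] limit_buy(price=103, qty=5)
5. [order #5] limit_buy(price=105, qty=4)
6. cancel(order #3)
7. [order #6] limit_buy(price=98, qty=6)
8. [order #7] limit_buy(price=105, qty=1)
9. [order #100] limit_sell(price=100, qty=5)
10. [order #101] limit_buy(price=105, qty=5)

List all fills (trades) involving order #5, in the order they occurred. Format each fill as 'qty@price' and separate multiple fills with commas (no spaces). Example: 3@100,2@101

After op 1 [order #1] limit_buy(price=104, qty=7): fills=none; bids=[#1:7@104] asks=[-]
After op 2 [order #2] limit_buy(price=98, qty=5): fills=none; bids=[#1:7@104 #2:5@98] asks=[-]
After op 3 [order #3] limit_buy(price=105, qty=9): fills=none; bids=[#3:9@105 #1:7@104 #2:5@98] asks=[-]
After op 4 [order #4] limit_buy(price=103, qty=5): fills=none; bids=[#3:9@105 #1:7@104 #4:5@103 #2:5@98] asks=[-]
After op 5 [order #5] limit_buy(price=105, qty=4): fills=none; bids=[#3:9@105 #5:4@105 #1:7@104 #4:5@103 #2:5@98] asks=[-]
After op 6 cancel(order #3): fills=none; bids=[#5:4@105 #1:7@104 #4:5@103 #2:5@98] asks=[-]
After op 7 [order #6] limit_buy(price=98, qty=6): fills=none; bids=[#5:4@105 #1:7@104 #4:5@103 #2:5@98 #6:6@98] asks=[-]
After op 8 [order #7] limit_buy(price=105, qty=1): fills=none; bids=[#5:4@105 #7:1@105 #1:7@104 #4:5@103 #2:5@98 #6:6@98] asks=[-]
After op 9 [order #100] limit_sell(price=100, qty=5): fills=#5x#100:4@105 #7x#100:1@105; bids=[#1:7@104 #4:5@103 #2:5@98 #6:6@98] asks=[-]
After op 10 [order #101] limit_buy(price=105, qty=5): fills=none; bids=[#101:5@105 #1:7@104 #4:5@103 #2:5@98 #6:6@98] asks=[-]

Answer: 4@105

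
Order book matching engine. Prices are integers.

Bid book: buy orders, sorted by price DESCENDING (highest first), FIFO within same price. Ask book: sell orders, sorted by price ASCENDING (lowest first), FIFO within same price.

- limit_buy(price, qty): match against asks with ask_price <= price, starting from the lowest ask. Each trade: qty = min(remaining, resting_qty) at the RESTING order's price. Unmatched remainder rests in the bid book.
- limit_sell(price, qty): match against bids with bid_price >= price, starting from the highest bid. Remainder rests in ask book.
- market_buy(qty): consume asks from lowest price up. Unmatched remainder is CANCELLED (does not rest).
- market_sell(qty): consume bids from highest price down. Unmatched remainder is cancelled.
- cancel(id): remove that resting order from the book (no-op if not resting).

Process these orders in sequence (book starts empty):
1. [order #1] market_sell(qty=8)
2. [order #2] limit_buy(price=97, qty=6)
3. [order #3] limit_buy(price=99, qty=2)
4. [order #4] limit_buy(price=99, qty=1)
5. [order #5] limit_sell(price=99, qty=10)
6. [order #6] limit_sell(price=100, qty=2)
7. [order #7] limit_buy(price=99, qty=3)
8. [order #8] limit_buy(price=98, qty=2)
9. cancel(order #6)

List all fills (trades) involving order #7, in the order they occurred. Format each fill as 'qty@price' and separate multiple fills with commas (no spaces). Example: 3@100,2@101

After op 1 [order #1] market_sell(qty=8): fills=none; bids=[-] asks=[-]
After op 2 [order #2] limit_buy(price=97, qty=6): fills=none; bids=[#2:6@97] asks=[-]
After op 3 [order #3] limit_buy(price=99, qty=2): fills=none; bids=[#3:2@99 #2:6@97] asks=[-]
After op 4 [order #4] limit_buy(price=99, qty=1): fills=none; bids=[#3:2@99 #4:1@99 #2:6@97] asks=[-]
After op 5 [order #5] limit_sell(price=99, qty=10): fills=#3x#5:2@99 #4x#5:1@99; bids=[#2:6@97] asks=[#5:7@99]
After op 6 [order #6] limit_sell(price=100, qty=2): fills=none; bids=[#2:6@97] asks=[#5:7@99 #6:2@100]
After op 7 [order #7] limit_buy(price=99, qty=3): fills=#7x#5:3@99; bids=[#2:6@97] asks=[#5:4@99 #6:2@100]
After op 8 [order #8] limit_buy(price=98, qty=2): fills=none; bids=[#8:2@98 #2:6@97] asks=[#5:4@99 #6:2@100]
After op 9 cancel(order #6): fills=none; bids=[#8:2@98 #2:6@97] asks=[#5:4@99]

Answer: 3@99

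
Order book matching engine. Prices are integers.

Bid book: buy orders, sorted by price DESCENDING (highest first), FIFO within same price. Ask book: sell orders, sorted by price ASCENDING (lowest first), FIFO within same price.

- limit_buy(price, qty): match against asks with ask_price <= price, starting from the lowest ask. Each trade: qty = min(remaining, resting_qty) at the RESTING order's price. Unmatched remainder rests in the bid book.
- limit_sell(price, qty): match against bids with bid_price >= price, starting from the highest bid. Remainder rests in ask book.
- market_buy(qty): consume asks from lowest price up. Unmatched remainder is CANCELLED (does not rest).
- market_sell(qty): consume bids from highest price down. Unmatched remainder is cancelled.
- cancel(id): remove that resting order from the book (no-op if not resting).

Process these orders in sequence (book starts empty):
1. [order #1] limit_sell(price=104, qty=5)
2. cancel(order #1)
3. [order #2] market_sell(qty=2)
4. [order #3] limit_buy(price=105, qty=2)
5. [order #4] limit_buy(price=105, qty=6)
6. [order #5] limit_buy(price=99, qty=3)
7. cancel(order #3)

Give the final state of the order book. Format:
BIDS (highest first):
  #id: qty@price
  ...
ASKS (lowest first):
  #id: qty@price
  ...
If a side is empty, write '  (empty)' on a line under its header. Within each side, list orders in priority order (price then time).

After op 1 [order #1] limit_sell(price=104, qty=5): fills=none; bids=[-] asks=[#1:5@104]
After op 2 cancel(order #1): fills=none; bids=[-] asks=[-]
After op 3 [order #2] market_sell(qty=2): fills=none; bids=[-] asks=[-]
After op 4 [order #3] limit_buy(price=105, qty=2): fills=none; bids=[#3:2@105] asks=[-]
After op 5 [order #4] limit_buy(price=105, qty=6): fills=none; bids=[#3:2@105 #4:6@105] asks=[-]
After op 6 [order #5] limit_buy(price=99, qty=3): fills=none; bids=[#3:2@105 #4:6@105 #5:3@99] asks=[-]
After op 7 cancel(order #3): fills=none; bids=[#4:6@105 #5:3@99] asks=[-]

Answer: BIDS (highest first):
  #4: 6@105
  #5: 3@99
ASKS (lowest first):
  (empty)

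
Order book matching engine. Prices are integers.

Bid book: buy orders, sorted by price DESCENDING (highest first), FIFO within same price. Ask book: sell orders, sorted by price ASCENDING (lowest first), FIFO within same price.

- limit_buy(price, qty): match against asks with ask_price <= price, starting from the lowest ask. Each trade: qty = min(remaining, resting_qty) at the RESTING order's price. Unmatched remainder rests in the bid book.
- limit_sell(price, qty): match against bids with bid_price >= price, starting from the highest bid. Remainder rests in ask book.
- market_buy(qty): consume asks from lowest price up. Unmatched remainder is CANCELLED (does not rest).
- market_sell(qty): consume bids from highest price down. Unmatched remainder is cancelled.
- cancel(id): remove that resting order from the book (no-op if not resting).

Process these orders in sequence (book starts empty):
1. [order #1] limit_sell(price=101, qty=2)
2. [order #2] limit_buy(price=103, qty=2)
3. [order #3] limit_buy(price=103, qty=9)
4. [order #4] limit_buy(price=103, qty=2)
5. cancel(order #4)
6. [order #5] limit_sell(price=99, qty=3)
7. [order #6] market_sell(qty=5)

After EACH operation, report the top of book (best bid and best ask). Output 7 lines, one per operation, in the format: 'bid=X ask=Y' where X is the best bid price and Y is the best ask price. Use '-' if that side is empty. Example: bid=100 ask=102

Answer: bid=- ask=101
bid=- ask=-
bid=103 ask=-
bid=103 ask=-
bid=103 ask=-
bid=103 ask=-
bid=103 ask=-

Derivation:
After op 1 [order #1] limit_sell(price=101, qty=2): fills=none; bids=[-] asks=[#1:2@101]
After op 2 [order #2] limit_buy(price=103, qty=2): fills=#2x#1:2@101; bids=[-] asks=[-]
After op 3 [order #3] limit_buy(price=103, qty=9): fills=none; bids=[#3:9@103] asks=[-]
After op 4 [order #4] limit_buy(price=103, qty=2): fills=none; bids=[#3:9@103 #4:2@103] asks=[-]
After op 5 cancel(order #4): fills=none; bids=[#3:9@103] asks=[-]
After op 6 [order #5] limit_sell(price=99, qty=3): fills=#3x#5:3@103; bids=[#3:6@103] asks=[-]
After op 7 [order #6] market_sell(qty=5): fills=#3x#6:5@103; bids=[#3:1@103] asks=[-]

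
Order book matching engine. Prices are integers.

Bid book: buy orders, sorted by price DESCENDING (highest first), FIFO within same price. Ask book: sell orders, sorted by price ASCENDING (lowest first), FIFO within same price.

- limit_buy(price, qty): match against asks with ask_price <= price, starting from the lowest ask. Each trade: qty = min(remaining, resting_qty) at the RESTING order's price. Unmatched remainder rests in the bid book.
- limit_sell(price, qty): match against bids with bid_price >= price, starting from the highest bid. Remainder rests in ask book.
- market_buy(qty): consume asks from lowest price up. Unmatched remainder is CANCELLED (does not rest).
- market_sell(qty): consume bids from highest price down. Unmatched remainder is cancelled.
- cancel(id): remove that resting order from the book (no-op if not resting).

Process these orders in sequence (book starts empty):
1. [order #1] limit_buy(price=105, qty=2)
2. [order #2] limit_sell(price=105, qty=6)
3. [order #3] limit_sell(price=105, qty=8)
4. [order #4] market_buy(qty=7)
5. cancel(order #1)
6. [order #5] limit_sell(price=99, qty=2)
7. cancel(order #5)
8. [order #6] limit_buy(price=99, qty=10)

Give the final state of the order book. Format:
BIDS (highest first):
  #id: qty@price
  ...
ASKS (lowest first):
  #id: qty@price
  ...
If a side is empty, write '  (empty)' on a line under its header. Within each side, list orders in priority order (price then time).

After op 1 [order #1] limit_buy(price=105, qty=2): fills=none; bids=[#1:2@105] asks=[-]
After op 2 [order #2] limit_sell(price=105, qty=6): fills=#1x#2:2@105; bids=[-] asks=[#2:4@105]
After op 3 [order #3] limit_sell(price=105, qty=8): fills=none; bids=[-] asks=[#2:4@105 #3:8@105]
After op 4 [order #4] market_buy(qty=7): fills=#4x#2:4@105 #4x#3:3@105; bids=[-] asks=[#3:5@105]
After op 5 cancel(order #1): fills=none; bids=[-] asks=[#3:5@105]
After op 6 [order #5] limit_sell(price=99, qty=2): fills=none; bids=[-] asks=[#5:2@99 #3:5@105]
After op 7 cancel(order #5): fills=none; bids=[-] asks=[#3:5@105]
After op 8 [order #6] limit_buy(price=99, qty=10): fills=none; bids=[#6:10@99] asks=[#3:5@105]

Answer: BIDS (highest first):
  #6: 10@99
ASKS (lowest first):
  #3: 5@105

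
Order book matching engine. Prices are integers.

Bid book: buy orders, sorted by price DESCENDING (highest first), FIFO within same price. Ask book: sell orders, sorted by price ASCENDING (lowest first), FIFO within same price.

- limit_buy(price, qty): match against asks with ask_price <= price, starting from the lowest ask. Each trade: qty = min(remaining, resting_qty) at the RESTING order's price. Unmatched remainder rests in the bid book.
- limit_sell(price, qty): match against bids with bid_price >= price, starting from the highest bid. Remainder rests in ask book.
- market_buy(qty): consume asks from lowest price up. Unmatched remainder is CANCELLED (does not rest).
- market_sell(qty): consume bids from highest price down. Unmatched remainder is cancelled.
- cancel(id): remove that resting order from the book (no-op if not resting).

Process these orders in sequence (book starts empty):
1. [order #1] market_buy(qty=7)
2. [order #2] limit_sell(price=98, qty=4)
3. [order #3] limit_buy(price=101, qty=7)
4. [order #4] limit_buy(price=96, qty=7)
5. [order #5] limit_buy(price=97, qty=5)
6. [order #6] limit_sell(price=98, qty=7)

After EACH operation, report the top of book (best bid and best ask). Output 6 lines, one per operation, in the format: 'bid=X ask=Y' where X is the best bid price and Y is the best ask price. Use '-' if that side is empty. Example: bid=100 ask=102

After op 1 [order #1] market_buy(qty=7): fills=none; bids=[-] asks=[-]
After op 2 [order #2] limit_sell(price=98, qty=4): fills=none; bids=[-] asks=[#2:4@98]
After op 3 [order #3] limit_buy(price=101, qty=7): fills=#3x#2:4@98; bids=[#3:3@101] asks=[-]
After op 4 [order #4] limit_buy(price=96, qty=7): fills=none; bids=[#3:3@101 #4:7@96] asks=[-]
After op 5 [order #5] limit_buy(price=97, qty=5): fills=none; bids=[#3:3@101 #5:5@97 #4:7@96] asks=[-]
After op 6 [order #6] limit_sell(price=98, qty=7): fills=#3x#6:3@101; bids=[#5:5@97 #4:7@96] asks=[#6:4@98]

Answer: bid=- ask=-
bid=- ask=98
bid=101 ask=-
bid=101 ask=-
bid=101 ask=-
bid=97 ask=98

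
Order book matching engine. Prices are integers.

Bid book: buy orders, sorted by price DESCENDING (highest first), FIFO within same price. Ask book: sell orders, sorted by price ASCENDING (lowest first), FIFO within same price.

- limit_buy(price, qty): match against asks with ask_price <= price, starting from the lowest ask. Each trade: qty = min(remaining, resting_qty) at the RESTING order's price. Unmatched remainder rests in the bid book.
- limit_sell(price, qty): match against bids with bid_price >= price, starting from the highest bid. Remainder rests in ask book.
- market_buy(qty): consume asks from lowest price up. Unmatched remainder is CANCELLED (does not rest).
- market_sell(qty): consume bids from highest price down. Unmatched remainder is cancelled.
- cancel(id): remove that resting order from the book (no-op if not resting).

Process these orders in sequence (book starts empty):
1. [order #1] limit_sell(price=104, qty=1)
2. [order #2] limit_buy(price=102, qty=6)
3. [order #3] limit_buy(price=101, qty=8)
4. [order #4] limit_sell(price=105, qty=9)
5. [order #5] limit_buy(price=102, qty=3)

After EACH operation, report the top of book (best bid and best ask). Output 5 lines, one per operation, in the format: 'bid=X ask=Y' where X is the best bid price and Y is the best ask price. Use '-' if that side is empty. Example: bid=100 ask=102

After op 1 [order #1] limit_sell(price=104, qty=1): fills=none; bids=[-] asks=[#1:1@104]
After op 2 [order #2] limit_buy(price=102, qty=6): fills=none; bids=[#2:6@102] asks=[#1:1@104]
After op 3 [order #3] limit_buy(price=101, qty=8): fills=none; bids=[#2:6@102 #3:8@101] asks=[#1:1@104]
After op 4 [order #4] limit_sell(price=105, qty=9): fills=none; bids=[#2:6@102 #3:8@101] asks=[#1:1@104 #4:9@105]
After op 5 [order #5] limit_buy(price=102, qty=3): fills=none; bids=[#2:6@102 #5:3@102 #3:8@101] asks=[#1:1@104 #4:9@105]

Answer: bid=- ask=104
bid=102 ask=104
bid=102 ask=104
bid=102 ask=104
bid=102 ask=104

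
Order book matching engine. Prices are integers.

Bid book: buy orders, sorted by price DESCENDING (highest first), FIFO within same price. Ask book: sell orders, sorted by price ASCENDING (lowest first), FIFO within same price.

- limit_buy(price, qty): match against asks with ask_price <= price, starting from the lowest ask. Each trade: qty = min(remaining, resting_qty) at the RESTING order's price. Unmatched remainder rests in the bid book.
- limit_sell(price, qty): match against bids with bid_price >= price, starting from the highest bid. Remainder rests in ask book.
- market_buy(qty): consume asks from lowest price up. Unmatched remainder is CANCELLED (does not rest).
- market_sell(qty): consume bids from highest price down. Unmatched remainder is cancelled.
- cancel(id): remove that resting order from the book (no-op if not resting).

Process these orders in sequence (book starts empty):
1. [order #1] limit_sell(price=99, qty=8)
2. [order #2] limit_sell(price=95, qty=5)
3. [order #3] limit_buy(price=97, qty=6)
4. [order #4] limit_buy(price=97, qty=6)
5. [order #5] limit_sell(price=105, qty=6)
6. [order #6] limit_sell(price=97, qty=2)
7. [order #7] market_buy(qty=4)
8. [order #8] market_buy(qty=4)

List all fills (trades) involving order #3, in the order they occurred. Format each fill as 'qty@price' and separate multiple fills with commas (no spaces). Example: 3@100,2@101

After op 1 [order #1] limit_sell(price=99, qty=8): fills=none; bids=[-] asks=[#1:8@99]
After op 2 [order #2] limit_sell(price=95, qty=5): fills=none; bids=[-] asks=[#2:5@95 #1:8@99]
After op 3 [order #3] limit_buy(price=97, qty=6): fills=#3x#2:5@95; bids=[#3:1@97] asks=[#1:8@99]
After op 4 [order #4] limit_buy(price=97, qty=6): fills=none; bids=[#3:1@97 #4:6@97] asks=[#1:8@99]
After op 5 [order #5] limit_sell(price=105, qty=6): fills=none; bids=[#3:1@97 #4:6@97] asks=[#1:8@99 #5:6@105]
After op 6 [order #6] limit_sell(price=97, qty=2): fills=#3x#6:1@97 #4x#6:1@97; bids=[#4:5@97] asks=[#1:8@99 #5:6@105]
After op 7 [order #7] market_buy(qty=4): fills=#7x#1:4@99; bids=[#4:5@97] asks=[#1:4@99 #5:6@105]
After op 8 [order #8] market_buy(qty=4): fills=#8x#1:4@99; bids=[#4:5@97] asks=[#5:6@105]

Answer: 5@95,1@97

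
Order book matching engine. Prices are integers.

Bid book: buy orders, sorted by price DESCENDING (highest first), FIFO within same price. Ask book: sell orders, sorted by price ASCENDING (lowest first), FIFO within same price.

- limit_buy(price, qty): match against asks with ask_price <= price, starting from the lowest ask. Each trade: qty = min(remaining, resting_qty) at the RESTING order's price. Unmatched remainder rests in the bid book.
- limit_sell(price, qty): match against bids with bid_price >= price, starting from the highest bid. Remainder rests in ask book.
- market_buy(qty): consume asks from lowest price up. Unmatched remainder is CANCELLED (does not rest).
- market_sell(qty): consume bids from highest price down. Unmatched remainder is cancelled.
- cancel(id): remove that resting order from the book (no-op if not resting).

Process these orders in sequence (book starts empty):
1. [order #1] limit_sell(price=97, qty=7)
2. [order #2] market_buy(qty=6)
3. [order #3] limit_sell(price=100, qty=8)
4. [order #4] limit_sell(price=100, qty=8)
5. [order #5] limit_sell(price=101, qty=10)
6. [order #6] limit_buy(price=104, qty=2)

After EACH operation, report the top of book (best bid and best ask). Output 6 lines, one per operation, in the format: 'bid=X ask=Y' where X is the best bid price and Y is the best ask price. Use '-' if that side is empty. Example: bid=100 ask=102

Answer: bid=- ask=97
bid=- ask=97
bid=- ask=97
bid=- ask=97
bid=- ask=97
bid=- ask=100

Derivation:
After op 1 [order #1] limit_sell(price=97, qty=7): fills=none; bids=[-] asks=[#1:7@97]
After op 2 [order #2] market_buy(qty=6): fills=#2x#1:6@97; bids=[-] asks=[#1:1@97]
After op 3 [order #3] limit_sell(price=100, qty=8): fills=none; bids=[-] asks=[#1:1@97 #3:8@100]
After op 4 [order #4] limit_sell(price=100, qty=8): fills=none; bids=[-] asks=[#1:1@97 #3:8@100 #4:8@100]
After op 5 [order #5] limit_sell(price=101, qty=10): fills=none; bids=[-] asks=[#1:1@97 #3:8@100 #4:8@100 #5:10@101]
After op 6 [order #6] limit_buy(price=104, qty=2): fills=#6x#1:1@97 #6x#3:1@100; bids=[-] asks=[#3:7@100 #4:8@100 #5:10@101]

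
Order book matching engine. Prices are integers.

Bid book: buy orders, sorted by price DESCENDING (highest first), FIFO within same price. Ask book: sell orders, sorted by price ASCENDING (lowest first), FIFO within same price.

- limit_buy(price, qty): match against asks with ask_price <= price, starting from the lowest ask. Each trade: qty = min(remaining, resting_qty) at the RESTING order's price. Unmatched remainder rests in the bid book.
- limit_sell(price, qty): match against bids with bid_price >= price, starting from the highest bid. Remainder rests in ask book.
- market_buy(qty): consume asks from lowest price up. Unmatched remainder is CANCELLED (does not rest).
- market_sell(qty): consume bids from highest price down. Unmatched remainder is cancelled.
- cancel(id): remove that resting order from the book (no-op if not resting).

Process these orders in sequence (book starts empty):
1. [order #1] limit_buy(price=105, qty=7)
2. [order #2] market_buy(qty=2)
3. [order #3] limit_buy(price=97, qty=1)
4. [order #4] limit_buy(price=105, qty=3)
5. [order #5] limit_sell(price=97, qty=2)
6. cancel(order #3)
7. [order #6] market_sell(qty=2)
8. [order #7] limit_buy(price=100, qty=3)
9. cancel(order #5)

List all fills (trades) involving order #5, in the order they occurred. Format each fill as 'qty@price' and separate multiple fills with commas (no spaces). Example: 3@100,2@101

Answer: 2@105

Derivation:
After op 1 [order #1] limit_buy(price=105, qty=7): fills=none; bids=[#1:7@105] asks=[-]
After op 2 [order #2] market_buy(qty=2): fills=none; bids=[#1:7@105] asks=[-]
After op 3 [order #3] limit_buy(price=97, qty=1): fills=none; bids=[#1:7@105 #3:1@97] asks=[-]
After op 4 [order #4] limit_buy(price=105, qty=3): fills=none; bids=[#1:7@105 #4:3@105 #3:1@97] asks=[-]
After op 5 [order #5] limit_sell(price=97, qty=2): fills=#1x#5:2@105; bids=[#1:5@105 #4:3@105 #3:1@97] asks=[-]
After op 6 cancel(order #3): fills=none; bids=[#1:5@105 #4:3@105] asks=[-]
After op 7 [order #6] market_sell(qty=2): fills=#1x#6:2@105; bids=[#1:3@105 #4:3@105] asks=[-]
After op 8 [order #7] limit_buy(price=100, qty=3): fills=none; bids=[#1:3@105 #4:3@105 #7:3@100] asks=[-]
After op 9 cancel(order #5): fills=none; bids=[#1:3@105 #4:3@105 #7:3@100] asks=[-]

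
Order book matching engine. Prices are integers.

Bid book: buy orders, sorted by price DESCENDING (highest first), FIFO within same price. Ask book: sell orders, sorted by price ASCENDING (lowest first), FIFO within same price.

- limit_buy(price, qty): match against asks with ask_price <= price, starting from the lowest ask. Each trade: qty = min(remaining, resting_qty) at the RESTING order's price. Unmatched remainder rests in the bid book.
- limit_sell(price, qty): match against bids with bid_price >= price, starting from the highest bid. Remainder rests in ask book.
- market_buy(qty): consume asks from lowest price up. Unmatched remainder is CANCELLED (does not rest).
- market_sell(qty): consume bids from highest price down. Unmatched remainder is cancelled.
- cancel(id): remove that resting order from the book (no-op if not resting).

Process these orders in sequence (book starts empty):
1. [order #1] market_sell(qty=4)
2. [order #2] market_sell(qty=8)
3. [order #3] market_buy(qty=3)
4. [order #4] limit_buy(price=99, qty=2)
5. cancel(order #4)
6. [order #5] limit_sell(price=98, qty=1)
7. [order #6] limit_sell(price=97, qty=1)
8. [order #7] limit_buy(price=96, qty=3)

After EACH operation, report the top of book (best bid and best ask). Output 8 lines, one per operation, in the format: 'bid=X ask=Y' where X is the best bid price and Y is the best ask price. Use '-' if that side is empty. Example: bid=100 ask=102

After op 1 [order #1] market_sell(qty=4): fills=none; bids=[-] asks=[-]
After op 2 [order #2] market_sell(qty=8): fills=none; bids=[-] asks=[-]
After op 3 [order #3] market_buy(qty=3): fills=none; bids=[-] asks=[-]
After op 4 [order #4] limit_buy(price=99, qty=2): fills=none; bids=[#4:2@99] asks=[-]
After op 5 cancel(order #4): fills=none; bids=[-] asks=[-]
After op 6 [order #5] limit_sell(price=98, qty=1): fills=none; bids=[-] asks=[#5:1@98]
After op 7 [order #6] limit_sell(price=97, qty=1): fills=none; bids=[-] asks=[#6:1@97 #5:1@98]
After op 8 [order #7] limit_buy(price=96, qty=3): fills=none; bids=[#7:3@96] asks=[#6:1@97 #5:1@98]

Answer: bid=- ask=-
bid=- ask=-
bid=- ask=-
bid=99 ask=-
bid=- ask=-
bid=- ask=98
bid=- ask=97
bid=96 ask=97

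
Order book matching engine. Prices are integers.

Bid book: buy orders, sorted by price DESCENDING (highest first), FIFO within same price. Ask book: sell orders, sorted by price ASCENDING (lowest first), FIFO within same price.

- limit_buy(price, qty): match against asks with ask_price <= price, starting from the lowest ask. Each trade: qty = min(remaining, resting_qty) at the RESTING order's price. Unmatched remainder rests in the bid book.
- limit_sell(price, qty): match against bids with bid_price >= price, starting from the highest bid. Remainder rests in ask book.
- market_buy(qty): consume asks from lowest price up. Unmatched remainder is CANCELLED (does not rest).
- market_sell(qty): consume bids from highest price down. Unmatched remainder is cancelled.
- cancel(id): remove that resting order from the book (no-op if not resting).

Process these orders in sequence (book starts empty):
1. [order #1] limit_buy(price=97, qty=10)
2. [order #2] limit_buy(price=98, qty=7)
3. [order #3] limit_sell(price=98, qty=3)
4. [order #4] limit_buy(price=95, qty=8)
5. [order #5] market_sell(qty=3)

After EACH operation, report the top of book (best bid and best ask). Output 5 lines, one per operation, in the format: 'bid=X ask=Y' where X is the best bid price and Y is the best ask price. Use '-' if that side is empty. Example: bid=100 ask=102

After op 1 [order #1] limit_buy(price=97, qty=10): fills=none; bids=[#1:10@97] asks=[-]
After op 2 [order #2] limit_buy(price=98, qty=7): fills=none; bids=[#2:7@98 #1:10@97] asks=[-]
After op 3 [order #3] limit_sell(price=98, qty=3): fills=#2x#3:3@98; bids=[#2:4@98 #1:10@97] asks=[-]
After op 4 [order #4] limit_buy(price=95, qty=8): fills=none; bids=[#2:4@98 #1:10@97 #4:8@95] asks=[-]
After op 5 [order #5] market_sell(qty=3): fills=#2x#5:3@98; bids=[#2:1@98 #1:10@97 #4:8@95] asks=[-]

Answer: bid=97 ask=-
bid=98 ask=-
bid=98 ask=-
bid=98 ask=-
bid=98 ask=-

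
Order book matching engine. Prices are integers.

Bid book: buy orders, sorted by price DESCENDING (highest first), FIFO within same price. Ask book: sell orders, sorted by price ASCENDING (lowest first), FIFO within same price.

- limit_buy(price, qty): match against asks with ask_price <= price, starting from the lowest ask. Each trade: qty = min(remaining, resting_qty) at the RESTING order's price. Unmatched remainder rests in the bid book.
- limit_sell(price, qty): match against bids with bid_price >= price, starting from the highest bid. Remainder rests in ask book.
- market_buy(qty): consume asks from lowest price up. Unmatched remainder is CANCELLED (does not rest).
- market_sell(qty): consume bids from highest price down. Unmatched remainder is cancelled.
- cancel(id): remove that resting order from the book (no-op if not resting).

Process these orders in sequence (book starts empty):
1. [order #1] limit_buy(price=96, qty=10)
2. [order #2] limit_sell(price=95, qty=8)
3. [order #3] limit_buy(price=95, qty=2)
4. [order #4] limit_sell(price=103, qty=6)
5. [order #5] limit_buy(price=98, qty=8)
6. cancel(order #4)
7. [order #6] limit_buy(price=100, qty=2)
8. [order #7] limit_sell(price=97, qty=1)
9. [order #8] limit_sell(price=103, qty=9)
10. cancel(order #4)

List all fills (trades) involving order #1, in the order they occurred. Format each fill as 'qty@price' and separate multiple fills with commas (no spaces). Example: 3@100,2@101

Answer: 8@96

Derivation:
After op 1 [order #1] limit_buy(price=96, qty=10): fills=none; bids=[#1:10@96] asks=[-]
After op 2 [order #2] limit_sell(price=95, qty=8): fills=#1x#2:8@96; bids=[#1:2@96] asks=[-]
After op 3 [order #3] limit_buy(price=95, qty=2): fills=none; bids=[#1:2@96 #3:2@95] asks=[-]
After op 4 [order #4] limit_sell(price=103, qty=6): fills=none; bids=[#1:2@96 #3:2@95] asks=[#4:6@103]
After op 5 [order #5] limit_buy(price=98, qty=8): fills=none; bids=[#5:8@98 #1:2@96 #3:2@95] asks=[#4:6@103]
After op 6 cancel(order #4): fills=none; bids=[#5:8@98 #1:2@96 #3:2@95] asks=[-]
After op 7 [order #6] limit_buy(price=100, qty=2): fills=none; bids=[#6:2@100 #5:8@98 #1:2@96 #3:2@95] asks=[-]
After op 8 [order #7] limit_sell(price=97, qty=1): fills=#6x#7:1@100; bids=[#6:1@100 #5:8@98 #1:2@96 #3:2@95] asks=[-]
After op 9 [order #8] limit_sell(price=103, qty=9): fills=none; bids=[#6:1@100 #5:8@98 #1:2@96 #3:2@95] asks=[#8:9@103]
After op 10 cancel(order #4): fills=none; bids=[#6:1@100 #5:8@98 #1:2@96 #3:2@95] asks=[#8:9@103]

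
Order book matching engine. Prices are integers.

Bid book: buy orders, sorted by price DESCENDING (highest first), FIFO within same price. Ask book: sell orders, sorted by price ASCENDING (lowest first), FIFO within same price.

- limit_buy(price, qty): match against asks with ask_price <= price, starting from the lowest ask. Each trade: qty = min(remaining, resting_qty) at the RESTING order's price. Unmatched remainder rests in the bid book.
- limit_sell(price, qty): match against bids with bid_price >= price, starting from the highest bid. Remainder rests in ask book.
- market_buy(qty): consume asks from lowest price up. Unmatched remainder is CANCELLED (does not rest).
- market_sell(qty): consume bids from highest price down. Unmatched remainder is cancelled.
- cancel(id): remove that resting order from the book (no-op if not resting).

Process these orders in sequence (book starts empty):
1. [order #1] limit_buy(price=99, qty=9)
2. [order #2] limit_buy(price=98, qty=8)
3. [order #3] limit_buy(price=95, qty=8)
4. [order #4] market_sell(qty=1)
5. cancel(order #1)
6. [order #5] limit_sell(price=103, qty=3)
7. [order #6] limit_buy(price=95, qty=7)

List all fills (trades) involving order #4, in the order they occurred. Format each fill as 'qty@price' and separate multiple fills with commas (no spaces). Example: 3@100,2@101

After op 1 [order #1] limit_buy(price=99, qty=9): fills=none; bids=[#1:9@99] asks=[-]
After op 2 [order #2] limit_buy(price=98, qty=8): fills=none; bids=[#1:9@99 #2:8@98] asks=[-]
After op 3 [order #3] limit_buy(price=95, qty=8): fills=none; bids=[#1:9@99 #2:8@98 #3:8@95] asks=[-]
After op 4 [order #4] market_sell(qty=1): fills=#1x#4:1@99; bids=[#1:8@99 #2:8@98 #3:8@95] asks=[-]
After op 5 cancel(order #1): fills=none; bids=[#2:8@98 #3:8@95] asks=[-]
After op 6 [order #5] limit_sell(price=103, qty=3): fills=none; bids=[#2:8@98 #3:8@95] asks=[#5:3@103]
After op 7 [order #6] limit_buy(price=95, qty=7): fills=none; bids=[#2:8@98 #3:8@95 #6:7@95] asks=[#5:3@103]

Answer: 1@99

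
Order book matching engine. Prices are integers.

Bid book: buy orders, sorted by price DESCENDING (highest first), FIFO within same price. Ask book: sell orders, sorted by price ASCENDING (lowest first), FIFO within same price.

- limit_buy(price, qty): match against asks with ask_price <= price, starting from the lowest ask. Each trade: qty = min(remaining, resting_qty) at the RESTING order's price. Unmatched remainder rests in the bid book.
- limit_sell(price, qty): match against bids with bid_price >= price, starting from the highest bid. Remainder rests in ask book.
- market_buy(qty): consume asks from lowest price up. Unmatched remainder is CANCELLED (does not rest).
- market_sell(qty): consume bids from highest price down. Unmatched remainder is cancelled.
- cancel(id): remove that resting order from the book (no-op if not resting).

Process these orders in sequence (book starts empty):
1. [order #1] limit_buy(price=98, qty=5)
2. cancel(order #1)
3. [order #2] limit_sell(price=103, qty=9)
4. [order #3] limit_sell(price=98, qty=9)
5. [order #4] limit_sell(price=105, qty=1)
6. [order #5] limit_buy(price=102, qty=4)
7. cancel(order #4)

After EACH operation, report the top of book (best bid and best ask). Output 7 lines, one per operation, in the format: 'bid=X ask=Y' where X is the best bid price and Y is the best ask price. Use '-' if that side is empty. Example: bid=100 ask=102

Answer: bid=98 ask=-
bid=- ask=-
bid=- ask=103
bid=- ask=98
bid=- ask=98
bid=- ask=98
bid=- ask=98

Derivation:
After op 1 [order #1] limit_buy(price=98, qty=5): fills=none; bids=[#1:5@98] asks=[-]
After op 2 cancel(order #1): fills=none; bids=[-] asks=[-]
After op 3 [order #2] limit_sell(price=103, qty=9): fills=none; bids=[-] asks=[#2:9@103]
After op 4 [order #3] limit_sell(price=98, qty=9): fills=none; bids=[-] asks=[#3:9@98 #2:9@103]
After op 5 [order #4] limit_sell(price=105, qty=1): fills=none; bids=[-] asks=[#3:9@98 #2:9@103 #4:1@105]
After op 6 [order #5] limit_buy(price=102, qty=4): fills=#5x#3:4@98; bids=[-] asks=[#3:5@98 #2:9@103 #4:1@105]
After op 7 cancel(order #4): fills=none; bids=[-] asks=[#3:5@98 #2:9@103]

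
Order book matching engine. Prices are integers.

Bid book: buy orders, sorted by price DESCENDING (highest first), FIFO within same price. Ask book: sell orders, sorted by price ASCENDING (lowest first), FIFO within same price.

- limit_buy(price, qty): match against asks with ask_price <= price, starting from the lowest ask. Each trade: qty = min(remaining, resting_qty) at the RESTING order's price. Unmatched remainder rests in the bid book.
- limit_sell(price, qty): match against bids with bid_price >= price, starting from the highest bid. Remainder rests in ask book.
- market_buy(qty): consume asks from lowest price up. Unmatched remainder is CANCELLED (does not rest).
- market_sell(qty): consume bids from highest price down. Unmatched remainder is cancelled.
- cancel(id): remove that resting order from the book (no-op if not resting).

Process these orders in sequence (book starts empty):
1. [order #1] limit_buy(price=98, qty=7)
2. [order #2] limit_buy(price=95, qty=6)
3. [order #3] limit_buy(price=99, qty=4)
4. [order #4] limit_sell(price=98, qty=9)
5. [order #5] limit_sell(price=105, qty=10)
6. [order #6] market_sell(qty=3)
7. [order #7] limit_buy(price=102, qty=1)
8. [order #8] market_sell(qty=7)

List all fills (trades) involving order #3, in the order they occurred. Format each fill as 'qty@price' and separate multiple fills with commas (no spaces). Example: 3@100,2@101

After op 1 [order #1] limit_buy(price=98, qty=7): fills=none; bids=[#1:7@98] asks=[-]
After op 2 [order #2] limit_buy(price=95, qty=6): fills=none; bids=[#1:7@98 #2:6@95] asks=[-]
After op 3 [order #3] limit_buy(price=99, qty=4): fills=none; bids=[#3:4@99 #1:7@98 #2:6@95] asks=[-]
After op 4 [order #4] limit_sell(price=98, qty=9): fills=#3x#4:4@99 #1x#4:5@98; bids=[#1:2@98 #2:6@95] asks=[-]
After op 5 [order #5] limit_sell(price=105, qty=10): fills=none; bids=[#1:2@98 #2:6@95] asks=[#5:10@105]
After op 6 [order #6] market_sell(qty=3): fills=#1x#6:2@98 #2x#6:1@95; bids=[#2:5@95] asks=[#5:10@105]
After op 7 [order #7] limit_buy(price=102, qty=1): fills=none; bids=[#7:1@102 #2:5@95] asks=[#5:10@105]
After op 8 [order #8] market_sell(qty=7): fills=#7x#8:1@102 #2x#8:5@95; bids=[-] asks=[#5:10@105]

Answer: 4@99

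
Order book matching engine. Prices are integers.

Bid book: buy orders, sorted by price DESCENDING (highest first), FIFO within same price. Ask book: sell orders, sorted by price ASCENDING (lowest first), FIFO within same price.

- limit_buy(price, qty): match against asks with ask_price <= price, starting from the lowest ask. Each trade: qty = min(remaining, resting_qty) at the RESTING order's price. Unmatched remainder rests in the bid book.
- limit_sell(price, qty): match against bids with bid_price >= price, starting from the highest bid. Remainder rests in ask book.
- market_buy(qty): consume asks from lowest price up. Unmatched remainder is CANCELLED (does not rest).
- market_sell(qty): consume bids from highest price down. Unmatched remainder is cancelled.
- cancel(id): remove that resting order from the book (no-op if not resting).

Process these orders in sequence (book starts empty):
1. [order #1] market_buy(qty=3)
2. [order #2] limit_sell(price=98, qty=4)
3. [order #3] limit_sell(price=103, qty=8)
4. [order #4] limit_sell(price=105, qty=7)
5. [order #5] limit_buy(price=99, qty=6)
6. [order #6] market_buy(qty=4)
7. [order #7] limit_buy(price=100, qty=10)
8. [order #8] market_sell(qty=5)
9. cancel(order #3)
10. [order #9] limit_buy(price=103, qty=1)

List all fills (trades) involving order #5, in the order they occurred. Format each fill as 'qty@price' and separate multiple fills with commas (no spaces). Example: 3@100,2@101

After op 1 [order #1] market_buy(qty=3): fills=none; bids=[-] asks=[-]
After op 2 [order #2] limit_sell(price=98, qty=4): fills=none; bids=[-] asks=[#2:4@98]
After op 3 [order #3] limit_sell(price=103, qty=8): fills=none; bids=[-] asks=[#2:4@98 #3:8@103]
After op 4 [order #4] limit_sell(price=105, qty=7): fills=none; bids=[-] asks=[#2:4@98 #3:8@103 #4:7@105]
After op 5 [order #5] limit_buy(price=99, qty=6): fills=#5x#2:4@98; bids=[#5:2@99] asks=[#3:8@103 #4:7@105]
After op 6 [order #6] market_buy(qty=4): fills=#6x#3:4@103; bids=[#5:2@99] asks=[#3:4@103 #4:7@105]
After op 7 [order #7] limit_buy(price=100, qty=10): fills=none; bids=[#7:10@100 #5:2@99] asks=[#3:4@103 #4:7@105]
After op 8 [order #8] market_sell(qty=5): fills=#7x#8:5@100; bids=[#7:5@100 #5:2@99] asks=[#3:4@103 #4:7@105]
After op 9 cancel(order #3): fills=none; bids=[#7:5@100 #5:2@99] asks=[#4:7@105]
After op 10 [order #9] limit_buy(price=103, qty=1): fills=none; bids=[#9:1@103 #7:5@100 #5:2@99] asks=[#4:7@105]

Answer: 4@98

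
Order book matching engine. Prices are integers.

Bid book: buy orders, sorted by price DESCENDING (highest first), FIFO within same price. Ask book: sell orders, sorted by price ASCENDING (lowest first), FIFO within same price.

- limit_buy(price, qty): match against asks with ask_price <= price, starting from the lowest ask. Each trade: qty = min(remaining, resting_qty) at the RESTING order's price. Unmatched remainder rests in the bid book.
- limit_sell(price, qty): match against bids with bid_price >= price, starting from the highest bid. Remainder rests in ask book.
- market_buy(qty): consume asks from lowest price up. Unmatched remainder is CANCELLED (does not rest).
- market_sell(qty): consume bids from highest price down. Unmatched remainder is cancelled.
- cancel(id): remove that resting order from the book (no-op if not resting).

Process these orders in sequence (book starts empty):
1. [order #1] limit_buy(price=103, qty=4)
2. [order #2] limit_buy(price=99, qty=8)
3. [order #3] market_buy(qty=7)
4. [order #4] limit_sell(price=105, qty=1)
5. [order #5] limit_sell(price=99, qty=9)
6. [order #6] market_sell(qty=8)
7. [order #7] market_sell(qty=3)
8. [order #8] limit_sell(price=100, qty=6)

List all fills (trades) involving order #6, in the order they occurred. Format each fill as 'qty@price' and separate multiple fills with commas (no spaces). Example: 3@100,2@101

After op 1 [order #1] limit_buy(price=103, qty=4): fills=none; bids=[#1:4@103] asks=[-]
After op 2 [order #2] limit_buy(price=99, qty=8): fills=none; bids=[#1:4@103 #2:8@99] asks=[-]
After op 3 [order #3] market_buy(qty=7): fills=none; bids=[#1:4@103 #2:8@99] asks=[-]
After op 4 [order #4] limit_sell(price=105, qty=1): fills=none; bids=[#1:4@103 #2:8@99] asks=[#4:1@105]
After op 5 [order #5] limit_sell(price=99, qty=9): fills=#1x#5:4@103 #2x#5:5@99; bids=[#2:3@99] asks=[#4:1@105]
After op 6 [order #6] market_sell(qty=8): fills=#2x#6:3@99; bids=[-] asks=[#4:1@105]
After op 7 [order #7] market_sell(qty=3): fills=none; bids=[-] asks=[#4:1@105]
After op 8 [order #8] limit_sell(price=100, qty=6): fills=none; bids=[-] asks=[#8:6@100 #4:1@105]

Answer: 3@99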